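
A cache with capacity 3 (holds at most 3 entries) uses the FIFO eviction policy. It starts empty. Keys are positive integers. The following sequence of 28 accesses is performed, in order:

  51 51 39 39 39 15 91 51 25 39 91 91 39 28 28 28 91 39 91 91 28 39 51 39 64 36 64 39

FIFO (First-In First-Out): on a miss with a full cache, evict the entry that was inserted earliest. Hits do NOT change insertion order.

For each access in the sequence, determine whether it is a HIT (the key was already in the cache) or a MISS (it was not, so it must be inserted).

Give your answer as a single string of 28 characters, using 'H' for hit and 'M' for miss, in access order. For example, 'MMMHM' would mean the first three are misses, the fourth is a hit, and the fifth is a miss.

Answer: MHMHHMMMMMMHHMHHHHHHHHMMMMHH

Derivation:
FIFO simulation (capacity=3):
  1. access 51: MISS. Cache (old->new): [51]
  2. access 51: HIT. Cache (old->new): [51]
  3. access 39: MISS. Cache (old->new): [51 39]
  4. access 39: HIT. Cache (old->new): [51 39]
  5. access 39: HIT. Cache (old->new): [51 39]
  6. access 15: MISS. Cache (old->new): [51 39 15]
  7. access 91: MISS, evict 51. Cache (old->new): [39 15 91]
  8. access 51: MISS, evict 39. Cache (old->new): [15 91 51]
  9. access 25: MISS, evict 15. Cache (old->new): [91 51 25]
  10. access 39: MISS, evict 91. Cache (old->new): [51 25 39]
  11. access 91: MISS, evict 51. Cache (old->new): [25 39 91]
  12. access 91: HIT. Cache (old->new): [25 39 91]
  13. access 39: HIT. Cache (old->new): [25 39 91]
  14. access 28: MISS, evict 25. Cache (old->new): [39 91 28]
  15. access 28: HIT. Cache (old->new): [39 91 28]
  16. access 28: HIT. Cache (old->new): [39 91 28]
  17. access 91: HIT. Cache (old->new): [39 91 28]
  18. access 39: HIT. Cache (old->new): [39 91 28]
  19. access 91: HIT. Cache (old->new): [39 91 28]
  20. access 91: HIT. Cache (old->new): [39 91 28]
  21. access 28: HIT. Cache (old->new): [39 91 28]
  22. access 39: HIT. Cache (old->new): [39 91 28]
  23. access 51: MISS, evict 39. Cache (old->new): [91 28 51]
  24. access 39: MISS, evict 91. Cache (old->new): [28 51 39]
  25. access 64: MISS, evict 28. Cache (old->new): [51 39 64]
  26. access 36: MISS, evict 51. Cache (old->new): [39 64 36]
  27. access 64: HIT. Cache (old->new): [39 64 36]
  28. access 39: HIT. Cache (old->new): [39 64 36]
Total: 15 hits, 13 misses, 10 evictions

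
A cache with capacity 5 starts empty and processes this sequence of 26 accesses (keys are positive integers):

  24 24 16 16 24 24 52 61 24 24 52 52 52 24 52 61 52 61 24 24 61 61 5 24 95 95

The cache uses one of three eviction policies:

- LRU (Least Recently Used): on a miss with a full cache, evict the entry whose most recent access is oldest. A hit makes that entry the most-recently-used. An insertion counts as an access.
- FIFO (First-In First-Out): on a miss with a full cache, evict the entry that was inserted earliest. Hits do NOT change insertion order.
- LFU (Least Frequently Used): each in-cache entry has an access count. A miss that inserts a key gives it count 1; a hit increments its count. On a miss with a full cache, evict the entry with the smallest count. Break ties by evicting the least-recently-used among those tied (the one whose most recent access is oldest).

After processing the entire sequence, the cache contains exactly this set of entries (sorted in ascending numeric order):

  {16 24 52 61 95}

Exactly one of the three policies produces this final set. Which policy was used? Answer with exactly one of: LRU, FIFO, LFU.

Simulating under each policy and comparing final sets:
  LRU: final set = {5 24 52 61 95} -> differs
  FIFO: final set = {5 16 52 61 95} -> differs
  LFU: final set = {16 24 52 61 95} -> MATCHES target
Only LFU produces the target set.

Answer: LFU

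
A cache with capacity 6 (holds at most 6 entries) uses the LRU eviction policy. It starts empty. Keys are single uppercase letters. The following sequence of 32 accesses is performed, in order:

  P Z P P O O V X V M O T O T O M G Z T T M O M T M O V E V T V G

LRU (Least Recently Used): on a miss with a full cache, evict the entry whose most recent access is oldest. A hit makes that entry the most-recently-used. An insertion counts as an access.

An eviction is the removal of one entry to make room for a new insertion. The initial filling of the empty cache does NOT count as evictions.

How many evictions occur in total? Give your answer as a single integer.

LRU simulation (capacity=6):
  1. access P: MISS. Cache (LRU->MRU): [P]
  2. access Z: MISS. Cache (LRU->MRU): [P Z]
  3. access P: HIT. Cache (LRU->MRU): [Z P]
  4. access P: HIT. Cache (LRU->MRU): [Z P]
  5. access O: MISS. Cache (LRU->MRU): [Z P O]
  6. access O: HIT. Cache (LRU->MRU): [Z P O]
  7. access V: MISS. Cache (LRU->MRU): [Z P O V]
  8. access X: MISS. Cache (LRU->MRU): [Z P O V X]
  9. access V: HIT. Cache (LRU->MRU): [Z P O X V]
  10. access M: MISS. Cache (LRU->MRU): [Z P O X V M]
  11. access O: HIT. Cache (LRU->MRU): [Z P X V M O]
  12. access T: MISS, evict Z. Cache (LRU->MRU): [P X V M O T]
  13. access O: HIT. Cache (LRU->MRU): [P X V M T O]
  14. access T: HIT. Cache (LRU->MRU): [P X V M O T]
  15. access O: HIT. Cache (LRU->MRU): [P X V M T O]
  16. access M: HIT. Cache (LRU->MRU): [P X V T O M]
  17. access G: MISS, evict P. Cache (LRU->MRU): [X V T O M G]
  18. access Z: MISS, evict X. Cache (LRU->MRU): [V T O M G Z]
  19. access T: HIT. Cache (LRU->MRU): [V O M G Z T]
  20. access T: HIT. Cache (LRU->MRU): [V O M G Z T]
  21. access M: HIT. Cache (LRU->MRU): [V O G Z T M]
  22. access O: HIT. Cache (LRU->MRU): [V G Z T M O]
  23. access M: HIT. Cache (LRU->MRU): [V G Z T O M]
  24. access T: HIT. Cache (LRU->MRU): [V G Z O M T]
  25. access M: HIT. Cache (LRU->MRU): [V G Z O T M]
  26. access O: HIT. Cache (LRU->MRU): [V G Z T M O]
  27. access V: HIT. Cache (LRU->MRU): [G Z T M O V]
  28. access E: MISS, evict G. Cache (LRU->MRU): [Z T M O V E]
  29. access V: HIT. Cache (LRU->MRU): [Z T M O E V]
  30. access T: HIT. Cache (LRU->MRU): [Z M O E V T]
  31. access V: HIT. Cache (LRU->MRU): [Z M O E T V]
  32. access G: MISS, evict Z. Cache (LRU->MRU): [M O E T V G]
Total: 21 hits, 11 misses, 5 evictions

Answer: 5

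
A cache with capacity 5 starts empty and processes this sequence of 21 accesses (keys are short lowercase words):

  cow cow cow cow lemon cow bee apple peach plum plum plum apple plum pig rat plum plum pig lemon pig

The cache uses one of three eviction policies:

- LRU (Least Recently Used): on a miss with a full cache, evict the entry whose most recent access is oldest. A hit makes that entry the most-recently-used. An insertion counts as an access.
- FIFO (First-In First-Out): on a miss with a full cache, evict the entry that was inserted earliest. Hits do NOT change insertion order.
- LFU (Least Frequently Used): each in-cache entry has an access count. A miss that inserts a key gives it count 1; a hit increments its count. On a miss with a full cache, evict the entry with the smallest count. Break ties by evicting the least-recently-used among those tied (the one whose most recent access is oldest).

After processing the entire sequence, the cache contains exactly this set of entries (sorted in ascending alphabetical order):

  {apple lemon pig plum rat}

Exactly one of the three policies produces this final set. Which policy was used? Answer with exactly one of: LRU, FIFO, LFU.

Answer: LRU

Derivation:
Simulating under each policy and comparing final sets:
  LRU: final set = {apple lemon pig plum rat} -> MATCHES target
  FIFO: final set = {lemon peach pig plum rat} -> differs
  LFU: final set = {apple cow lemon pig plum} -> differs
Only LRU produces the target set.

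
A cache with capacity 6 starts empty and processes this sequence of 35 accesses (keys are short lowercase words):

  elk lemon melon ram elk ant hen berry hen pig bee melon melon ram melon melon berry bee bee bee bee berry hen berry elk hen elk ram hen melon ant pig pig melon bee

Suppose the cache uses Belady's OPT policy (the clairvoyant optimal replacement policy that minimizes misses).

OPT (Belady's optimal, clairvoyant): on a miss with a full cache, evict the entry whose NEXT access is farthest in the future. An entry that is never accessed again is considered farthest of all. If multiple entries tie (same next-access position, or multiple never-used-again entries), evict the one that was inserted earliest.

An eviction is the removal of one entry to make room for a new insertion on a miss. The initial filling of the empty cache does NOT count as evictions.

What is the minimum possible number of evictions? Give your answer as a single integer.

Answer: 5

Derivation:
OPT (Belady) simulation (capacity=6):
  1. access elk: MISS. Cache: [elk]
  2. access lemon: MISS. Cache: [elk lemon]
  3. access melon: MISS. Cache: [elk lemon melon]
  4. access ram: MISS. Cache: [elk lemon melon ram]
  5. access elk: HIT. Next use of elk: step 25. Cache: [elk lemon melon ram]
  6. access ant: MISS. Cache: [elk lemon melon ram ant]
  7. access hen: MISS. Cache: [elk lemon melon ram ant hen]
  8. access berry: MISS, evict lemon (next use: never). Cache: [elk melon ram ant hen berry]
  9. access hen: HIT. Next use of hen: step 23. Cache: [elk melon ram ant hen berry]
  10. access pig: MISS, evict ant (next use: step 31). Cache: [elk melon ram hen berry pig]
  11. access bee: MISS, evict pig (next use: step 32). Cache: [elk melon ram hen berry bee]
  12. access melon: HIT. Next use of melon: step 13. Cache: [elk melon ram hen berry bee]
  13. access melon: HIT. Next use of melon: step 15. Cache: [elk melon ram hen berry bee]
  14. access ram: HIT. Next use of ram: step 28. Cache: [elk melon ram hen berry bee]
  15. access melon: HIT. Next use of melon: step 16. Cache: [elk melon ram hen berry bee]
  16. access melon: HIT. Next use of melon: step 30. Cache: [elk melon ram hen berry bee]
  17. access berry: HIT. Next use of berry: step 22. Cache: [elk melon ram hen berry bee]
  18. access bee: HIT. Next use of bee: step 19. Cache: [elk melon ram hen berry bee]
  19. access bee: HIT. Next use of bee: step 20. Cache: [elk melon ram hen berry bee]
  20. access bee: HIT. Next use of bee: step 21. Cache: [elk melon ram hen berry bee]
  21. access bee: HIT. Next use of bee: step 35. Cache: [elk melon ram hen berry bee]
  22. access berry: HIT. Next use of berry: step 24. Cache: [elk melon ram hen berry bee]
  23. access hen: HIT. Next use of hen: step 26. Cache: [elk melon ram hen berry bee]
  24. access berry: HIT. Next use of berry: never. Cache: [elk melon ram hen berry bee]
  25. access elk: HIT. Next use of elk: step 27. Cache: [elk melon ram hen berry bee]
  26. access hen: HIT. Next use of hen: step 29. Cache: [elk melon ram hen berry bee]
  27. access elk: HIT. Next use of elk: never. Cache: [elk melon ram hen berry bee]
  28. access ram: HIT. Next use of ram: never. Cache: [elk melon ram hen berry bee]
  29. access hen: HIT. Next use of hen: never. Cache: [elk melon ram hen berry bee]
  30. access melon: HIT. Next use of melon: step 34. Cache: [elk melon ram hen berry bee]
  31. access ant: MISS, evict elk (next use: never). Cache: [melon ram hen berry bee ant]
  32. access pig: MISS, evict ram (next use: never). Cache: [melon hen berry bee ant pig]
  33. access pig: HIT. Next use of pig: never. Cache: [melon hen berry bee ant pig]
  34. access melon: HIT. Next use of melon: never. Cache: [melon hen berry bee ant pig]
  35. access bee: HIT. Next use of bee: never. Cache: [melon hen berry bee ant pig]
Total: 24 hits, 11 misses, 5 evictions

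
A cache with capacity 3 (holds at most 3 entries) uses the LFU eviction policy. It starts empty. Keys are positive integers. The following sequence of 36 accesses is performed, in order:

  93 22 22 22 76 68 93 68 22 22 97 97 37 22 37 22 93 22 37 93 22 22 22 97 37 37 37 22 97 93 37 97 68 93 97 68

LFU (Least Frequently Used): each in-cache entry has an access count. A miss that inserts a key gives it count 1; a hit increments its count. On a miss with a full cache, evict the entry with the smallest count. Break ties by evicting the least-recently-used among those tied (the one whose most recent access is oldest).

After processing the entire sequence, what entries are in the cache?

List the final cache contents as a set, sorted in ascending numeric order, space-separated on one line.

Answer: 22 37 68

Derivation:
LFU simulation (capacity=3):
  1. access 93: MISS. Cache: [93(c=1)]
  2. access 22: MISS. Cache: [93(c=1) 22(c=1)]
  3. access 22: HIT, count now 2. Cache: [93(c=1) 22(c=2)]
  4. access 22: HIT, count now 3. Cache: [93(c=1) 22(c=3)]
  5. access 76: MISS. Cache: [93(c=1) 76(c=1) 22(c=3)]
  6. access 68: MISS, evict 93(c=1). Cache: [76(c=1) 68(c=1) 22(c=3)]
  7. access 93: MISS, evict 76(c=1). Cache: [68(c=1) 93(c=1) 22(c=3)]
  8. access 68: HIT, count now 2. Cache: [93(c=1) 68(c=2) 22(c=3)]
  9. access 22: HIT, count now 4. Cache: [93(c=1) 68(c=2) 22(c=4)]
  10. access 22: HIT, count now 5. Cache: [93(c=1) 68(c=2) 22(c=5)]
  11. access 97: MISS, evict 93(c=1). Cache: [97(c=1) 68(c=2) 22(c=5)]
  12. access 97: HIT, count now 2. Cache: [68(c=2) 97(c=2) 22(c=5)]
  13. access 37: MISS, evict 68(c=2). Cache: [37(c=1) 97(c=2) 22(c=5)]
  14. access 22: HIT, count now 6. Cache: [37(c=1) 97(c=2) 22(c=6)]
  15. access 37: HIT, count now 2. Cache: [97(c=2) 37(c=2) 22(c=6)]
  16. access 22: HIT, count now 7. Cache: [97(c=2) 37(c=2) 22(c=7)]
  17. access 93: MISS, evict 97(c=2). Cache: [93(c=1) 37(c=2) 22(c=7)]
  18. access 22: HIT, count now 8. Cache: [93(c=1) 37(c=2) 22(c=8)]
  19. access 37: HIT, count now 3. Cache: [93(c=1) 37(c=3) 22(c=8)]
  20. access 93: HIT, count now 2. Cache: [93(c=2) 37(c=3) 22(c=8)]
  21. access 22: HIT, count now 9. Cache: [93(c=2) 37(c=3) 22(c=9)]
  22. access 22: HIT, count now 10. Cache: [93(c=2) 37(c=3) 22(c=10)]
  23. access 22: HIT, count now 11. Cache: [93(c=2) 37(c=3) 22(c=11)]
  24. access 97: MISS, evict 93(c=2). Cache: [97(c=1) 37(c=3) 22(c=11)]
  25. access 37: HIT, count now 4. Cache: [97(c=1) 37(c=4) 22(c=11)]
  26. access 37: HIT, count now 5. Cache: [97(c=1) 37(c=5) 22(c=11)]
  27. access 37: HIT, count now 6. Cache: [97(c=1) 37(c=6) 22(c=11)]
  28. access 22: HIT, count now 12. Cache: [97(c=1) 37(c=6) 22(c=12)]
  29. access 97: HIT, count now 2. Cache: [97(c=2) 37(c=6) 22(c=12)]
  30. access 93: MISS, evict 97(c=2). Cache: [93(c=1) 37(c=6) 22(c=12)]
  31. access 37: HIT, count now 7. Cache: [93(c=1) 37(c=7) 22(c=12)]
  32. access 97: MISS, evict 93(c=1). Cache: [97(c=1) 37(c=7) 22(c=12)]
  33. access 68: MISS, evict 97(c=1). Cache: [68(c=1) 37(c=7) 22(c=12)]
  34. access 93: MISS, evict 68(c=1). Cache: [93(c=1) 37(c=7) 22(c=12)]
  35. access 97: MISS, evict 93(c=1). Cache: [97(c=1) 37(c=7) 22(c=12)]
  36. access 68: MISS, evict 97(c=1). Cache: [68(c=1) 37(c=7) 22(c=12)]
Total: 21 hits, 15 misses, 12 evictions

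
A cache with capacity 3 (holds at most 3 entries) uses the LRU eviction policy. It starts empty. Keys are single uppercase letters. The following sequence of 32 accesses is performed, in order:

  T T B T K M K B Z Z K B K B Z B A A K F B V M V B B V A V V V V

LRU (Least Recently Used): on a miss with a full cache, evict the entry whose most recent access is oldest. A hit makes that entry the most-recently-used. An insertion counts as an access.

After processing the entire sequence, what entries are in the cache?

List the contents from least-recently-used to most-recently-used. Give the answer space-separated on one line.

Answer: B A V

Derivation:
LRU simulation (capacity=3):
  1. access T: MISS. Cache (LRU->MRU): [T]
  2. access T: HIT. Cache (LRU->MRU): [T]
  3. access B: MISS. Cache (LRU->MRU): [T B]
  4. access T: HIT. Cache (LRU->MRU): [B T]
  5. access K: MISS. Cache (LRU->MRU): [B T K]
  6. access M: MISS, evict B. Cache (LRU->MRU): [T K M]
  7. access K: HIT. Cache (LRU->MRU): [T M K]
  8. access B: MISS, evict T. Cache (LRU->MRU): [M K B]
  9. access Z: MISS, evict M. Cache (LRU->MRU): [K B Z]
  10. access Z: HIT. Cache (LRU->MRU): [K B Z]
  11. access K: HIT. Cache (LRU->MRU): [B Z K]
  12. access B: HIT. Cache (LRU->MRU): [Z K B]
  13. access K: HIT. Cache (LRU->MRU): [Z B K]
  14. access B: HIT. Cache (LRU->MRU): [Z K B]
  15. access Z: HIT. Cache (LRU->MRU): [K B Z]
  16. access B: HIT. Cache (LRU->MRU): [K Z B]
  17. access A: MISS, evict K. Cache (LRU->MRU): [Z B A]
  18. access A: HIT. Cache (LRU->MRU): [Z B A]
  19. access K: MISS, evict Z. Cache (LRU->MRU): [B A K]
  20. access F: MISS, evict B. Cache (LRU->MRU): [A K F]
  21. access B: MISS, evict A. Cache (LRU->MRU): [K F B]
  22. access V: MISS, evict K. Cache (LRU->MRU): [F B V]
  23. access M: MISS, evict F. Cache (LRU->MRU): [B V M]
  24. access V: HIT. Cache (LRU->MRU): [B M V]
  25. access B: HIT. Cache (LRU->MRU): [M V B]
  26. access B: HIT. Cache (LRU->MRU): [M V B]
  27. access V: HIT. Cache (LRU->MRU): [M B V]
  28. access A: MISS, evict M. Cache (LRU->MRU): [B V A]
  29. access V: HIT. Cache (LRU->MRU): [B A V]
  30. access V: HIT. Cache (LRU->MRU): [B A V]
  31. access V: HIT. Cache (LRU->MRU): [B A V]
  32. access V: HIT. Cache (LRU->MRU): [B A V]
Total: 19 hits, 13 misses, 10 evictions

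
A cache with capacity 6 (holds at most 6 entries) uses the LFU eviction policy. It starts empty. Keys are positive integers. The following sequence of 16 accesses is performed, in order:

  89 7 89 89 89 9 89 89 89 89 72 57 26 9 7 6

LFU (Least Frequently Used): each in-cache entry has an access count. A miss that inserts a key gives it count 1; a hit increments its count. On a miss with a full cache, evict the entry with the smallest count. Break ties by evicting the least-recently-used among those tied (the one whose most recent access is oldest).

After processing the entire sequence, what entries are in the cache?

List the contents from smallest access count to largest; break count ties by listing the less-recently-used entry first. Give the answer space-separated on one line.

LFU simulation (capacity=6):
  1. access 89: MISS. Cache: [89(c=1)]
  2. access 7: MISS. Cache: [89(c=1) 7(c=1)]
  3. access 89: HIT, count now 2. Cache: [7(c=1) 89(c=2)]
  4. access 89: HIT, count now 3. Cache: [7(c=1) 89(c=3)]
  5. access 89: HIT, count now 4. Cache: [7(c=1) 89(c=4)]
  6. access 9: MISS. Cache: [7(c=1) 9(c=1) 89(c=4)]
  7. access 89: HIT, count now 5. Cache: [7(c=1) 9(c=1) 89(c=5)]
  8. access 89: HIT, count now 6. Cache: [7(c=1) 9(c=1) 89(c=6)]
  9. access 89: HIT, count now 7. Cache: [7(c=1) 9(c=1) 89(c=7)]
  10. access 89: HIT, count now 8. Cache: [7(c=1) 9(c=1) 89(c=8)]
  11. access 72: MISS. Cache: [7(c=1) 9(c=1) 72(c=1) 89(c=8)]
  12. access 57: MISS. Cache: [7(c=1) 9(c=1) 72(c=1) 57(c=1) 89(c=8)]
  13. access 26: MISS. Cache: [7(c=1) 9(c=1) 72(c=1) 57(c=1) 26(c=1) 89(c=8)]
  14. access 9: HIT, count now 2. Cache: [7(c=1) 72(c=1) 57(c=1) 26(c=1) 9(c=2) 89(c=8)]
  15. access 7: HIT, count now 2. Cache: [72(c=1) 57(c=1) 26(c=1) 9(c=2) 7(c=2) 89(c=8)]
  16. access 6: MISS, evict 72(c=1). Cache: [57(c=1) 26(c=1) 6(c=1) 9(c=2) 7(c=2) 89(c=8)]
Total: 9 hits, 7 misses, 1 evictions

Answer: 57 26 6 9 7 89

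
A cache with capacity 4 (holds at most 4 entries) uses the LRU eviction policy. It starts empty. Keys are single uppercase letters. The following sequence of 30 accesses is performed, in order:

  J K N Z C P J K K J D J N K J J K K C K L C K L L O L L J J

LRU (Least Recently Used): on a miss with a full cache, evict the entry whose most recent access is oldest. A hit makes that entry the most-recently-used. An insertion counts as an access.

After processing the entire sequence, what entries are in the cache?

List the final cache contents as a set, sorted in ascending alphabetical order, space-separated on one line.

LRU simulation (capacity=4):
  1. access J: MISS. Cache (LRU->MRU): [J]
  2. access K: MISS. Cache (LRU->MRU): [J K]
  3. access N: MISS. Cache (LRU->MRU): [J K N]
  4. access Z: MISS. Cache (LRU->MRU): [J K N Z]
  5. access C: MISS, evict J. Cache (LRU->MRU): [K N Z C]
  6. access P: MISS, evict K. Cache (LRU->MRU): [N Z C P]
  7. access J: MISS, evict N. Cache (LRU->MRU): [Z C P J]
  8. access K: MISS, evict Z. Cache (LRU->MRU): [C P J K]
  9. access K: HIT. Cache (LRU->MRU): [C P J K]
  10. access J: HIT. Cache (LRU->MRU): [C P K J]
  11. access D: MISS, evict C. Cache (LRU->MRU): [P K J D]
  12. access J: HIT. Cache (LRU->MRU): [P K D J]
  13. access N: MISS, evict P. Cache (LRU->MRU): [K D J N]
  14. access K: HIT. Cache (LRU->MRU): [D J N K]
  15. access J: HIT. Cache (LRU->MRU): [D N K J]
  16. access J: HIT. Cache (LRU->MRU): [D N K J]
  17. access K: HIT. Cache (LRU->MRU): [D N J K]
  18. access K: HIT. Cache (LRU->MRU): [D N J K]
  19. access C: MISS, evict D. Cache (LRU->MRU): [N J K C]
  20. access K: HIT. Cache (LRU->MRU): [N J C K]
  21. access L: MISS, evict N. Cache (LRU->MRU): [J C K L]
  22. access C: HIT. Cache (LRU->MRU): [J K L C]
  23. access K: HIT. Cache (LRU->MRU): [J L C K]
  24. access L: HIT. Cache (LRU->MRU): [J C K L]
  25. access L: HIT. Cache (LRU->MRU): [J C K L]
  26. access O: MISS, evict J. Cache (LRU->MRU): [C K L O]
  27. access L: HIT. Cache (LRU->MRU): [C K O L]
  28. access L: HIT. Cache (LRU->MRU): [C K O L]
  29. access J: MISS, evict C. Cache (LRU->MRU): [K O L J]
  30. access J: HIT. Cache (LRU->MRU): [K O L J]
Total: 16 hits, 14 misses, 10 evictions

Answer: J K L O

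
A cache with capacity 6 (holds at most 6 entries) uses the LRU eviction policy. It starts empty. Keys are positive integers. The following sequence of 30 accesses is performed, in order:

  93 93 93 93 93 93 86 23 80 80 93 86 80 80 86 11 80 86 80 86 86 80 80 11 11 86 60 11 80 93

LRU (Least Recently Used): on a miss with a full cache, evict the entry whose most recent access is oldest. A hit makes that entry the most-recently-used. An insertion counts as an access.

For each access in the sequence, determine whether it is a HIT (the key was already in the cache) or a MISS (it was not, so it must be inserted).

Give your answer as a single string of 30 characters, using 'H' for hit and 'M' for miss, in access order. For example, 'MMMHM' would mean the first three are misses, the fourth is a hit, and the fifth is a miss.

LRU simulation (capacity=6):
  1. access 93: MISS. Cache (LRU->MRU): [93]
  2. access 93: HIT. Cache (LRU->MRU): [93]
  3. access 93: HIT. Cache (LRU->MRU): [93]
  4. access 93: HIT. Cache (LRU->MRU): [93]
  5. access 93: HIT. Cache (LRU->MRU): [93]
  6. access 93: HIT. Cache (LRU->MRU): [93]
  7. access 86: MISS. Cache (LRU->MRU): [93 86]
  8. access 23: MISS. Cache (LRU->MRU): [93 86 23]
  9. access 80: MISS. Cache (LRU->MRU): [93 86 23 80]
  10. access 80: HIT. Cache (LRU->MRU): [93 86 23 80]
  11. access 93: HIT. Cache (LRU->MRU): [86 23 80 93]
  12. access 86: HIT. Cache (LRU->MRU): [23 80 93 86]
  13. access 80: HIT. Cache (LRU->MRU): [23 93 86 80]
  14. access 80: HIT. Cache (LRU->MRU): [23 93 86 80]
  15. access 86: HIT. Cache (LRU->MRU): [23 93 80 86]
  16. access 11: MISS. Cache (LRU->MRU): [23 93 80 86 11]
  17. access 80: HIT. Cache (LRU->MRU): [23 93 86 11 80]
  18. access 86: HIT. Cache (LRU->MRU): [23 93 11 80 86]
  19. access 80: HIT. Cache (LRU->MRU): [23 93 11 86 80]
  20. access 86: HIT. Cache (LRU->MRU): [23 93 11 80 86]
  21. access 86: HIT. Cache (LRU->MRU): [23 93 11 80 86]
  22. access 80: HIT. Cache (LRU->MRU): [23 93 11 86 80]
  23. access 80: HIT. Cache (LRU->MRU): [23 93 11 86 80]
  24. access 11: HIT. Cache (LRU->MRU): [23 93 86 80 11]
  25. access 11: HIT. Cache (LRU->MRU): [23 93 86 80 11]
  26. access 86: HIT. Cache (LRU->MRU): [23 93 80 11 86]
  27. access 60: MISS. Cache (LRU->MRU): [23 93 80 11 86 60]
  28. access 11: HIT. Cache (LRU->MRU): [23 93 80 86 60 11]
  29. access 80: HIT. Cache (LRU->MRU): [23 93 86 60 11 80]
  30. access 93: HIT. Cache (LRU->MRU): [23 86 60 11 80 93]
Total: 24 hits, 6 misses, 0 evictions

Answer: MHHHHHMMMHHHHHHMHHHHHHHHHHMHHH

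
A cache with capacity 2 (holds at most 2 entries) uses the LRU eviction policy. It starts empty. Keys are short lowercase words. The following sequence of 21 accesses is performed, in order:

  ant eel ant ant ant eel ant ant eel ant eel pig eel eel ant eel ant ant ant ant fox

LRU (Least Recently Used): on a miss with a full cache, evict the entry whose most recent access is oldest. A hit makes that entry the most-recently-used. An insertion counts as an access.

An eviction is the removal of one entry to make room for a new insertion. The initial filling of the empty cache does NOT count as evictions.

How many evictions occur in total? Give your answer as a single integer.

LRU simulation (capacity=2):
  1. access ant: MISS. Cache (LRU->MRU): [ant]
  2. access eel: MISS. Cache (LRU->MRU): [ant eel]
  3. access ant: HIT. Cache (LRU->MRU): [eel ant]
  4. access ant: HIT. Cache (LRU->MRU): [eel ant]
  5. access ant: HIT. Cache (LRU->MRU): [eel ant]
  6. access eel: HIT. Cache (LRU->MRU): [ant eel]
  7. access ant: HIT. Cache (LRU->MRU): [eel ant]
  8. access ant: HIT. Cache (LRU->MRU): [eel ant]
  9. access eel: HIT. Cache (LRU->MRU): [ant eel]
  10. access ant: HIT. Cache (LRU->MRU): [eel ant]
  11. access eel: HIT. Cache (LRU->MRU): [ant eel]
  12. access pig: MISS, evict ant. Cache (LRU->MRU): [eel pig]
  13. access eel: HIT. Cache (LRU->MRU): [pig eel]
  14. access eel: HIT. Cache (LRU->MRU): [pig eel]
  15. access ant: MISS, evict pig. Cache (LRU->MRU): [eel ant]
  16. access eel: HIT. Cache (LRU->MRU): [ant eel]
  17. access ant: HIT. Cache (LRU->MRU): [eel ant]
  18. access ant: HIT. Cache (LRU->MRU): [eel ant]
  19. access ant: HIT. Cache (LRU->MRU): [eel ant]
  20. access ant: HIT. Cache (LRU->MRU): [eel ant]
  21. access fox: MISS, evict eel. Cache (LRU->MRU): [ant fox]
Total: 16 hits, 5 misses, 3 evictions

Answer: 3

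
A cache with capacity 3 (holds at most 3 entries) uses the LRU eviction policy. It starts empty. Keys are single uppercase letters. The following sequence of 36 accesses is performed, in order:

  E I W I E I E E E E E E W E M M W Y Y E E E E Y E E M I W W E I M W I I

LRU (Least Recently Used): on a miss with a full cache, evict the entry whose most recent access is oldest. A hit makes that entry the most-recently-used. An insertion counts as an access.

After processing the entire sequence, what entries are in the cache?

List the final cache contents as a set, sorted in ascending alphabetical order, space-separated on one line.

LRU simulation (capacity=3):
  1. access E: MISS. Cache (LRU->MRU): [E]
  2. access I: MISS. Cache (LRU->MRU): [E I]
  3. access W: MISS. Cache (LRU->MRU): [E I W]
  4. access I: HIT. Cache (LRU->MRU): [E W I]
  5. access E: HIT. Cache (LRU->MRU): [W I E]
  6. access I: HIT. Cache (LRU->MRU): [W E I]
  7. access E: HIT. Cache (LRU->MRU): [W I E]
  8. access E: HIT. Cache (LRU->MRU): [W I E]
  9. access E: HIT. Cache (LRU->MRU): [W I E]
  10. access E: HIT. Cache (LRU->MRU): [W I E]
  11. access E: HIT. Cache (LRU->MRU): [W I E]
  12. access E: HIT. Cache (LRU->MRU): [W I E]
  13. access W: HIT. Cache (LRU->MRU): [I E W]
  14. access E: HIT. Cache (LRU->MRU): [I W E]
  15. access M: MISS, evict I. Cache (LRU->MRU): [W E M]
  16. access M: HIT. Cache (LRU->MRU): [W E M]
  17. access W: HIT. Cache (LRU->MRU): [E M W]
  18. access Y: MISS, evict E. Cache (LRU->MRU): [M W Y]
  19. access Y: HIT. Cache (LRU->MRU): [M W Y]
  20. access E: MISS, evict M. Cache (LRU->MRU): [W Y E]
  21. access E: HIT. Cache (LRU->MRU): [W Y E]
  22. access E: HIT. Cache (LRU->MRU): [W Y E]
  23. access E: HIT. Cache (LRU->MRU): [W Y E]
  24. access Y: HIT. Cache (LRU->MRU): [W E Y]
  25. access E: HIT. Cache (LRU->MRU): [W Y E]
  26. access E: HIT. Cache (LRU->MRU): [W Y E]
  27. access M: MISS, evict W. Cache (LRU->MRU): [Y E M]
  28. access I: MISS, evict Y. Cache (LRU->MRU): [E M I]
  29. access W: MISS, evict E. Cache (LRU->MRU): [M I W]
  30. access W: HIT. Cache (LRU->MRU): [M I W]
  31. access E: MISS, evict M. Cache (LRU->MRU): [I W E]
  32. access I: HIT. Cache (LRU->MRU): [W E I]
  33. access M: MISS, evict W. Cache (LRU->MRU): [E I M]
  34. access W: MISS, evict E. Cache (LRU->MRU): [I M W]
  35. access I: HIT. Cache (LRU->MRU): [M W I]
  36. access I: HIT. Cache (LRU->MRU): [M W I]
Total: 24 hits, 12 misses, 9 evictions

Answer: I M W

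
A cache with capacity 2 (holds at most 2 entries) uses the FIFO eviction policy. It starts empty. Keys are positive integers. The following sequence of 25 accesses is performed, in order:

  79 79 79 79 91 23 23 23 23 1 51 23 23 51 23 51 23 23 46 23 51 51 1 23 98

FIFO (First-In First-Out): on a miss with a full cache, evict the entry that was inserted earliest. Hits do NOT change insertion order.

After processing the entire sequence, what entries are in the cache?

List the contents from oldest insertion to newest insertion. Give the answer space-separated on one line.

FIFO simulation (capacity=2):
  1. access 79: MISS. Cache (old->new): [79]
  2. access 79: HIT. Cache (old->new): [79]
  3. access 79: HIT. Cache (old->new): [79]
  4. access 79: HIT. Cache (old->new): [79]
  5. access 91: MISS. Cache (old->new): [79 91]
  6. access 23: MISS, evict 79. Cache (old->new): [91 23]
  7. access 23: HIT. Cache (old->new): [91 23]
  8. access 23: HIT. Cache (old->new): [91 23]
  9. access 23: HIT. Cache (old->new): [91 23]
  10. access 1: MISS, evict 91. Cache (old->new): [23 1]
  11. access 51: MISS, evict 23. Cache (old->new): [1 51]
  12. access 23: MISS, evict 1. Cache (old->new): [51 23]
  13. access 23: HIT. Cache (old->new): [51 23]
  14. access 51: HIT. Cache (old->new): [51 23]
  15. access 23: HIT. Cache (old->new): [51 23]
  16. access 51: HIT. Cache (old->new): [51 23]
  17. access 23: HIT. Cache (old->new): [51 23]
  18. access 23: HIT. Cache (old->new): [51 23]
  19. access 46: MISS, evict 51. Cache (old->new): [23 46]
  20. access 23: HIT. Cache (old->new): [23 46]
  21. access 51: MISS, evict 23. Cache (old->new): [46 51]
  22. access 51: HIT. Cache (old->new): [46 51]
  23. access 1: MISS, evict 46. Cache (old->new): [51 1]
  24. access 23: MISS, evict 51. Cache (old->new): [1 23]
  25. access 98: MISS, evict 1. Cache (old->new): [23 98]
Total: 14 hits, 11 misses, 9 evictions

Answer: 23 98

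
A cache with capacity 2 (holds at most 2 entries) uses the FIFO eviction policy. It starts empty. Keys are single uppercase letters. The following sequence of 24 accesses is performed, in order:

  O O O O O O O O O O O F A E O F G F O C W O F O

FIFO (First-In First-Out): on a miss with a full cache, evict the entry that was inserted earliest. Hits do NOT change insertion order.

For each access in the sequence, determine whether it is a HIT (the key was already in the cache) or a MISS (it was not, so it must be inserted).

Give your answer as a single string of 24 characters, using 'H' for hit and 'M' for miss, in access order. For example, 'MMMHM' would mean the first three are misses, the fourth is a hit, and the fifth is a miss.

FIFO simulation (capacity=2):
  1. access O: MISS. Cache (old->new): [O]
  2. access O: HIT. Cache (old->new): [O]
  3. access O: HIT. Cache (old->new): [O]
  4. access O: HIT. Cache (old->new): [O]
  5. access O: HIT. Cache (old->new): [O]
  6. access O: HIT. Cache (old->new): [O]
  7. access O: HIT. Cache (old->new): [O]
  8. access O: HIT. Cache (old->new): [O]
  9. access O: HIT. Cache (old->new): [O]
  10. access O: HIT. Cache (old->new): [O]
  11. access O: HIT. Cache (old->new): [O]
  12. access F: MISS. Cache (old->new): [O F]
  13. access A: MISS, evict O. Cache (old->new): [F A]
  14. access E: MISS, evict F. Cache (old->new): [A E]
  15. access O: MISS, evict A. Cache (old->new): [E O]
  16. access F: MISS, evict E. Cache (old->new): [O F]
  17. access G: MISS, evict O. Cache (old->new): [F G]
  18. access F: HIT. Cache (old->new): [F G]
  19. access O: MISS, evict F. Cache (old->new): [G O]
  20. access C: MISS, evict G. Cache (old->new): [O C]
  21. access W: MISS, evict O. Cache (old->new): [C W]
  22. access O: MISS, evict C. Cache (old->new): [W O]
  23. access F: MISS, evict W. Cache (old->new): [O F]
  24. access O: HIT. Cache (old->new): [O F]
Total: 12 hits, 12 misses, 10 evictions

Answer: MHHHHHHHHHHMMMMMMHMMMMMH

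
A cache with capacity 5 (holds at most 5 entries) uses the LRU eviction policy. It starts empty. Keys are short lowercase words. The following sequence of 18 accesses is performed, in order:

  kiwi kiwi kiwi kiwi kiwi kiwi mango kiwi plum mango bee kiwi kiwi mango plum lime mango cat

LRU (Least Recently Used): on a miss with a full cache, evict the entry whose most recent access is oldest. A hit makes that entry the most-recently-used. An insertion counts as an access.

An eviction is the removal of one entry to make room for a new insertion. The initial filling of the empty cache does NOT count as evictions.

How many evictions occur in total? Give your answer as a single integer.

Answer: 1

Derivation:
LRU simulation (capacity=5):
  1. access kiwi: MISS. Cache (LRU->MRU): [kiwi]
  2. access kiwi: HIT. Cache (LRU->MRU): [kiwi]
  3. access kiwi: HIT. Cache (LRU->MRU): [kiwi]
  4. access kiwi: HIT. Cache (LRU->MRU): [kiwi]
  5. access kiwi: HIT. Cache (LRU->MRU): [kiwi]
  6. access kiwi: HIT. Cache (LRU->MRU): [kiwi]
  7. access mango: MISS. Cache (LRU->MRU): [kiwi mango]
  8. access kiwi: HIT. Cache (LRU->MRU): [mango kiwi]
  9. access plum: MISS. Cache (LRU->MRU): [mango kiwi plum]
  10. access mango: HIT. Cache (LRU->MRU): [kiwi plum mango]
  11. access bee: MISS. Cache (LRU->MRU): [kiwi plum mango bee]
  12. access kiwi: HIT. Cache (LRU->MRU): [plum mango bee kiwi]
  13. access kiwi: HIT. Cache (LRU->MRU): [plum mango bee kiwi]
  14. access mango: HIT. Cache (LRU->MRU): [plum bee kiwi mango]
  15. access plum: HIT. Cache (LRU->MRU): [bee kiwi mango plum]
  16. access lime: MISS. Cache (LRU->MRU): [bee kiwi mango plum lime]
  17. access mango: HIT. Cache (LRU->MRU): [bee kiwi plum lime mango]
  18. access cat: MISS, evict bee. Cache (LRU->MRU): [kiwi plum lime mango cat]
Total: 12 hits, 6 misses, 1 evictions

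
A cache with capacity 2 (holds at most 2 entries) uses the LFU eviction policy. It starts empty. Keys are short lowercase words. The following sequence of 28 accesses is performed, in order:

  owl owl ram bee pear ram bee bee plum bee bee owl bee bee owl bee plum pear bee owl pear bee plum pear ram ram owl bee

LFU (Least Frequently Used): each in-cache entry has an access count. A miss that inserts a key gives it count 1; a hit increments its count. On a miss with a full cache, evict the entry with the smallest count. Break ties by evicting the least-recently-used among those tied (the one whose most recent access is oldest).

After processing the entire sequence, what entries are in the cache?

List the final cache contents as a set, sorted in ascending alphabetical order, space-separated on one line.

LFU simulation (capacity=2):
  1. access owl: MISS. Cache: [owl(c=1)]
  2. access owl: HIT, count now 2. Cache: [owl(c=2)]
  3. access ram: MISS. Cache: [ram(c=1) owl(c=2)]
  4. access bee: MISS, evict ram(c=1). Cache: [bee(c=1) owl(c=2)]
  5. access pear: MISS, evict bee(c=1). Cache: [pear(c=1) owl(c=2)]
  6. access ram: MISS, evict pear(c=1). Cache: [ram(c=1) owl(c=2)]
  7. access bee: MISS, evict ram(c=1). Cache: [bee(c=1) owl(c=2)]
  8. access bee: HIT, count now 2. Cache: [owl(c=2) bee(c=2)]
  9. access plum: MISS, evict owl(c=2). Cache: [plum(c=1) bee(c=2)]
  10. access bee: HIT, count now 3. Cache: [plum(c=1) bee(c=3)]
  11. access bee: HIT, count now 4. Cache: [plum(c=1) bee(c=4)]
  12. access owl: MISS, evict plum(c=1). Cache: [owl(c=1) bee(c=4)]
  13. access bee: HIT, count now 5. Cache: [owl(c=1) bee(c=5)]
  14. access bee: HIT, count now 6. Cache: [owl(c=1) bee(c=6)]
  15. access owl: HIT, count now 2. Cache: [owl(c=2) bee(c=6)]
  16. access bee: HIT, count now 7. Cache: [owl(c=2) bee(c=7)]
  17. access plum: MISS, evict owl(c=2). Cache: [plum(c=1) bee(c=7)]
  18. access pear: MISS, evict plum(c=1). Cache: [pear(c=1) bee(c=7)]
  19. access bee: HIT, count now 8. Cache: [pear(c=1) bee(c=8)]
  20. access owl: MISS, evict pear(c=1). Cache: [owl(c=1) bee(c=8)]
  21. access pear: MISS, evict owl(c=1). Cache: [pear(c=1) bee(c=8)]
  22. access bee: HIT, count now 9. Cache: [pear(c=1) bee(c=9)]
  23. access plum: MISS, evict pear(c=1). Cache: [plum(c=1) bee(c=9)]
  24. access pear: MISS, evict plum(c=1). Cache: [pear(c=1) bee(c=9)]
  25. access ram: MISS, evict pear(c=1). Cache: [ram(c=1) bee(c=9)]
  26. access ram: HIT, count now 2. Cache: [ram(c=2) bee(c=9)]
  27. access owl: MISS, evict ram(c=2). Cache: [owl(c=1) bee(c=9)]
  28. access bee: HIT, count now 10. Cache: [owl(c=1) bee(c=10)]
Total: 12 hits, 16 misses, 14 evictions

Answer: bee owl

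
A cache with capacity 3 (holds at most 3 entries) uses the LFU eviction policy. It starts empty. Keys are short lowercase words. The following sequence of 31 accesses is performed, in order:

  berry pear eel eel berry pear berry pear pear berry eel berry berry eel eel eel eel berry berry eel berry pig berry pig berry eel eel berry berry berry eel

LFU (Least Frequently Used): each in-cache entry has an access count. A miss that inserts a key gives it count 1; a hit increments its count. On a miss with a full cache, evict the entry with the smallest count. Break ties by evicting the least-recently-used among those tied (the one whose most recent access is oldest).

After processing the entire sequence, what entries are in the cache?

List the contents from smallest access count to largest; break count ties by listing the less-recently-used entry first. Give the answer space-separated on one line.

LFU simulation (capacity=3):
  1. access berry: MISS. Cache: [berry(c=1)]
  2. access pear: MISS. Cache: [berry(c=1) pear(c=1)]
  3. access eel: MISS. Cache: [berry(c=1) pear(c=1) eel(c=1)]
  4. access eel: HIT, count now 2. Cache: [berry(c=1) pear(c=1) eel(c=2)]
  5. access berry: HIT, count now 2. Cache: [pear(c=1) eel(c=2) berry(c=2)]
  6. access pear: HIT, count now 2. Cache: [eel(c=2) berry(c=2) pear(c=2)]
  7. access berry: HIT, count now 3. Cache: [eel(c=2) pear(c=2) berry(c=3)]
  8. access pear: HIT, count now 3. Cache: [eel(c=2) berry(c=3) pear(c=3)]
  9. access pear: HIT, count now 4. Cache: [eel(c=2) berry(c=3) pear(c=4)]
  10. access berry: HIT, count now 4. Cache: [eel(c=2) pear(c=4) berry(c=4)]
  11. access eel: HIT, count now 3. Cache: [eel(c=3) pear(c=4) berry(c=4)]
  12. access berry: HIT, count now 5. Cache: [eel(c=3) pear(c=4) berry(c=5)]
  13. access berry: HIT, count now 6. Cache: [eel(c=3) pear(c=4) berry(c=6)]
  14. access eel: HIT, count now 4. Cache: [pear(c=4) eel(c=4) berry(c=6)]
  15. access eel: HIT, count now 5. Cache: [pear(c=4) eel(c=5) berry(c=6)]
  16. access eel: HIT, count now 6. Cache: [pear(c=4) berry(c=6) eel(c=6)]
  17. access eel: HIT, count now 7. Cache: [pear(c=4) berry(c=6) eel(c=7)]
  18. access berry: HIT, count now 7. Cache: [pear(c=4) eel(c=7) berry(c=7)]
  19. access berry: HIT, count now 8. Cache: [pear(c=4) eel(c=7) berry(c=8)]
  20. access eel: HIT, count now 8. Cache: [pear(c=4) berry(c=8) eel(c=8)]
  21. access berry: HIT, count now 9. Cache: [pear(c=4) eel(c=8) berry(c=9)]
  22. access pig: MISS, evict pear(c=4). Cache: [pig(c=1) eel(c=8) berry(c=9)]
  23. access berry: HIT, count now 10. Cache: [pig(c=1) eel(c=8) berry(c=10)]
  24. access pig: HIT, count now 2. Cache: [pig(c=2) eel(c=8) berry(c=10)]
  25. access berry: HIT, count now 11. Cache: [pig(c=2) eel(c=8) berry(c=11)]
  26. access eel: HIT, count now 9. Cache: [pig(c=2) eel(c=9) berry(c=11)]
  27. access eel: HIT, count now 10. Cache: [pig(c=2) eel(c=10) berry(c=11)]
  28. access berry: HIT, count now 12. Cache: [pig(c=2) eel(c=10) berry(c=12)]
  29. access berry: HIT, count now 13. Cache: [pig(c=2) eel(c=10) berry(c=13)]
  30. access berry: HIT, count now 14. Cache: [pig(c=2) eel(c=10) berry(c=14)]
  31. access eel: HIT, count now 11. Cache: [pig(c=2) eel(c=11) berry(c=14)]
Total: 27 hits, 4 misses, 1 evictions

Answer: pig eel berry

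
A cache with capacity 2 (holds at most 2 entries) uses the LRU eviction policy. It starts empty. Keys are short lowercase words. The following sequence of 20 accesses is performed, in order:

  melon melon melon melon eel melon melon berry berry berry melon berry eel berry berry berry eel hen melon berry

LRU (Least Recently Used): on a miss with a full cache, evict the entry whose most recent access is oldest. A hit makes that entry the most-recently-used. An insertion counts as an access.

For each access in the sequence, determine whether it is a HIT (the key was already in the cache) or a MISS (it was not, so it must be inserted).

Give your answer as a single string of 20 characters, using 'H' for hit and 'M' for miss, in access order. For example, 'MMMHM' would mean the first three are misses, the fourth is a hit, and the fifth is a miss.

Answer: MHHHMHHMHHHHMHHHHMMM

Derivation:
LRU simulation (capacity=2):
  1. access melon: MISS. Cache (LRU->MRU): [melon]
  2. access melon: HIT. Cache (LRU->MRU): [melon]
  3. access melon: HIT. Cache (LRU->MRU): [melon]
  4. access melon: HIT. Cache (LRU->MRU): [melon]
  5. access eel: MISS. Cache (LRU->MRU): [melon eel]
  6. access melon: HIT. Cache (LRU->MRU): [eel melon]
  7. access melon: HIT. Cache (LRU->MRU): [eel melon]
  8. access berry: MISS, evict eel. Cache (LRU->MRU): [melon berry]
  9. access berry: HIT. Cache (LRU->MRU): [melon berry]
  10. access berry: HIT. Cache (LRU->MRU): [melon berry]
  11. access melon: HIT. Cache (LRU->MRU): [berry melon]
  12. access berry: HIT. Cache (LRU->MRU): [melon berry]
  13. access eel: MISS, evict melon. Cache (LRU->MRU): [berry eel]
  14. access berry: HIT. Cache (LRU->MRU): [eel berry]
  15. access berry: HIT. Cache (LRU->MRU): [eel berry]
  16. access berry: HIT. Cache (LRU->MRU): [eel berry]
  17. access eel: HIT. Cache (LRU->MRU): [berry eel]
  18. access hen: MISS, evict berry. Cache (LRU->MRU): [eel hen]
  19. access melon: MISS, evict eel. Cache (LRU->MRU): [hen melon]
  20. access berry: MISS, evict hen. Cache (LRU->MRU): [melon berry]
Total: 13 hits, 7 misses, 5 evictions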